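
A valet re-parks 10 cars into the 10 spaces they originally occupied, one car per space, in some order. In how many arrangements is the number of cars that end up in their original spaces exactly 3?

Pick the 3 fixed positions: C(10,3) = 120 ways.
The remaining 7 must be deranged: !7 = 1854.
Total: 120 × 1854 = 222480.

222480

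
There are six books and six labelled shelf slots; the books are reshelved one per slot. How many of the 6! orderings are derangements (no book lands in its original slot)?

265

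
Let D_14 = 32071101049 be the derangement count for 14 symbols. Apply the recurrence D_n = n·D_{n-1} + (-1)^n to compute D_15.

481066515734

D_15 = 15·32071101049 - 1 = 481066515734.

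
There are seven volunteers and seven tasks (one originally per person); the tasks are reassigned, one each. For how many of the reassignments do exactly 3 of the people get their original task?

315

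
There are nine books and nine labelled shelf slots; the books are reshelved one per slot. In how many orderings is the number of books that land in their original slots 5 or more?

# with exactly i fixed is C(9,i)·!(9-i); sum over i=5..9:
  i=5: C(9,5)·!4 = 126·9 = 1134
  i=6: C(9,6)·!3 = 84·2 = 168
  i=7: C(9,7)·!2 = 36·1 = 36
  i=8: C(9,8)·!1 = 9·0 = 0
  i=9: C(9,9)·!0 = 1·1 = 1
Total = 1339.

1339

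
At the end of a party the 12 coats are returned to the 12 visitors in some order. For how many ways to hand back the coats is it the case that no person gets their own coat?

176214841

Use !n = (n-1)(!(n-1) + !(n-2)).
!12 = 11·(14684570 + 1334961) = 11·16019531 = 176214841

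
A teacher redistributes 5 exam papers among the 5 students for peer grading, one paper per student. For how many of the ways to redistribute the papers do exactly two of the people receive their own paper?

20

Pick the 2 fixed positions: C(5,2) = 10 ways.
The remaining 3 must be deranged: !3 = 2.
Total: 10 × 2 = 20.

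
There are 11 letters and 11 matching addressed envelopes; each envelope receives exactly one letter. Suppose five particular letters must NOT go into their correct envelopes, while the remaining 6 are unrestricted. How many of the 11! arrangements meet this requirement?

25022880

Inclusion-exclusion on the 5 forbidden self-matches:
Σ_{j=0}^{5} (-1)^j C(5,j)(11-j)!
= C(5,0)·11! - C(5,1)·10! + C(5,2)·9! - C(5,3)·8! + C(5,4)·7! - C(5,5)·6!
= 39916800 - 18144000 + 3628800 - 403200 + 25200 - 720
= 25022880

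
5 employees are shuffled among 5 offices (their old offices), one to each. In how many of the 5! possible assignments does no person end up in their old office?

!5 is the nearest integer to 5!/e.
5! = 120, and 120/e ≈ 44.15, so !5 = 44.

44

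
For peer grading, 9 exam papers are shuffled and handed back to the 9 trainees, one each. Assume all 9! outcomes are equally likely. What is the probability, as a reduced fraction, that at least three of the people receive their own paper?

29143/362880

Favorable outcomes: Σ_{i≥3} C(9,i)·!(9-i) = 84·265 + 126·44 + 126·9 + 84·2 + 36·1 + 9·0 + 1·1 = 29143.
Total outcomes: 9! = 362880.
Probability = 29143/362880 = 29143/362880.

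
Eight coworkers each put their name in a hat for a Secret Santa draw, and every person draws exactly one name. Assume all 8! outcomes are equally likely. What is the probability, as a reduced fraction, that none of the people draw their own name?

Favorable outcomes: !8 = 14833.
Total outcomes: 8! = 40320.
Probability = 14833/40320 = 2119/5760.

2119/5760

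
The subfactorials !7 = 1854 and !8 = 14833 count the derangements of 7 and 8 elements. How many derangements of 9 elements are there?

!9 = (9-1)·(!8 + !7) = 8·(14833 + 1854) = 8·16687 = 133496.

133496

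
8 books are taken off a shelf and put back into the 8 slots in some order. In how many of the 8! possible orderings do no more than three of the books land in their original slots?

39549

Sum C(8,i)·!(8-i) for i = 0..3:
  i=0: C(8,0)·!8 = 1·14833 = 14833
  i=1: C(8,1)·!7 = 8·1854 = 14832
  i=2: C(8,2)·!6 = 28·265 = 7420
  i=3: C(8,3)·!5 = 56·44 = 2464
Total = 39549.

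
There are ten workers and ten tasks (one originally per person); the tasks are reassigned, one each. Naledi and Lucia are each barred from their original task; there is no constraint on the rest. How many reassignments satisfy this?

2943360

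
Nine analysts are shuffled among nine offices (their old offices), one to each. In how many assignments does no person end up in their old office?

By inclusion-exclusion, !9 = Σ (-1)^k · 9!/k! for k=0..9
= 9! - 9!/1! + 9!/2! - 9!/3! + 9!/4! - 9!/5! + 9!/6! - 9!/7! + 9!/8! - 9!/9!
= 362880 - 362880 + 181440 - 60480 + 15120 - 3024 + 504 - 72 + 9 - 1
= 133496

133496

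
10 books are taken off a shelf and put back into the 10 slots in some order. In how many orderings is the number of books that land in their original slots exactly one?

Choose which one of the 10 is fixed: C(10,1) = 10.
The remaining 9 must be deranged: !9 = 133496.
Total: 10 × 133496 = 1334960.

1334960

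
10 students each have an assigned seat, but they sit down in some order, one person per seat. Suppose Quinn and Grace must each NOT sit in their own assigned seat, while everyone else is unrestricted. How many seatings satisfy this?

2943360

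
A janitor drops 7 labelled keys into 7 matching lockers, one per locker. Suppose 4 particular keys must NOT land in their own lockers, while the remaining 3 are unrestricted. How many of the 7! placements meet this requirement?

2790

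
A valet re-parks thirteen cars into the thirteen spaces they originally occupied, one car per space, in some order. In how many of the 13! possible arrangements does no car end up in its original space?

2290792932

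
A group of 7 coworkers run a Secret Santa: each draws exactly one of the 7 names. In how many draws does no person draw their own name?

1854

Recurrence: !7 = 7·!6 + (-1)^7.
!7 = 7·265 - 1 = 1854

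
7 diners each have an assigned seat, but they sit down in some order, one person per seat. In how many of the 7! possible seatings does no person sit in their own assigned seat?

1854

Use !n = n·!(n-1) + (-1)^n.
!7 = 7·265 - 1 = 1854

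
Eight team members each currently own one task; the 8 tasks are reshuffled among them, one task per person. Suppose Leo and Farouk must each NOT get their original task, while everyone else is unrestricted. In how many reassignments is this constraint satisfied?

30960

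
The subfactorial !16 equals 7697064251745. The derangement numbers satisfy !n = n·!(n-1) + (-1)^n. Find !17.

!17 = 17·7697064251745 - 1 = 130850092279664.

130850092279664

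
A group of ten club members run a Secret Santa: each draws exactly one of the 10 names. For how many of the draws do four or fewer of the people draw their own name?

3615536

# with exactly i fixed is C(10,i)·!(10-i); sum over i=0..4:
  i=0: C(10,0)·!10 = 1·1334961 = 1334961
  i=1: C(10,1)·!9 = 10·133496 = 1334960
  i=2: C(10,2)·!8 = 45·14833 = 667485
  i=3: C(10,3)·!7 = 120·1854 = 222480
  i=4: C(10,4)·!6 = 210·265 = 55650
Total = 3615536.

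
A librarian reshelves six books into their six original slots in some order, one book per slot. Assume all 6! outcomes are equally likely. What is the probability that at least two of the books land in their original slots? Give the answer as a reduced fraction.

Favorable outcomes: Σ_{i≥2} C(6,i)·!(6-i) = 15·9 + 20·2 + 15·1 + 6·0 + 1·1 = 191.
Total outcomes: 6! = 720.
Probability = 191/720 = 191/720.

191/720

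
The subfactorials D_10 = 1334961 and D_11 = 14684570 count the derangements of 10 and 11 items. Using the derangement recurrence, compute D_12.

176214841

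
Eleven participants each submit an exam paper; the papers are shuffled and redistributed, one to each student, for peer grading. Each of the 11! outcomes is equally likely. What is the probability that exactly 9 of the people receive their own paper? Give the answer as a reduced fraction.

1/725760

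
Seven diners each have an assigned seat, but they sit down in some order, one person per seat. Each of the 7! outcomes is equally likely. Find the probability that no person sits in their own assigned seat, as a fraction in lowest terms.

Favorable outcomes: !7 = 1854.
Total outcomes: 7! = 5040.
Probability = 1854/5040 = 103/280.

103/280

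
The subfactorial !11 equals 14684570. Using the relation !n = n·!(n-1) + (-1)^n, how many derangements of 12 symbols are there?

176214841

!12 = 12·14684570 + 1 = 176214841.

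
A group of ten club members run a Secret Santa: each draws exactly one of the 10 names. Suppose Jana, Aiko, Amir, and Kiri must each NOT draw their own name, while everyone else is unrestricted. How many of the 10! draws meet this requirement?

Let A_j be the event that the j-th constrained one is fixed. By inclusion-exclusion over the 4 events:
Σ_{j=0}^{4} (-1)^j C(4,j)(10-j)!
= C(4,0)·10! - C(4,1)·9! + C(4,2)·8! - C(4,3)·7! + C(4,4)·6!
= 3628800 - 1451520 + 241920 - 20160 + 720
= 2399760

2399760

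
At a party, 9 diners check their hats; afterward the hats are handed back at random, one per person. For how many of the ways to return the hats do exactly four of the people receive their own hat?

Pick the 4 fixed positions: C(9,4) = 126 ways.
The other 5 form a derangement: !5 = 44.
Total: 126 × 44 = 5544.

5544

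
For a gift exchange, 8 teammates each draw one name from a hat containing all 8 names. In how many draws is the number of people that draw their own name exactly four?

630

Choose which 4 of the 8 are fixed: C(8,4) = 70.
The remaining 4 must be deranged: !4 = 9.
Total: 70 × 9 = 630.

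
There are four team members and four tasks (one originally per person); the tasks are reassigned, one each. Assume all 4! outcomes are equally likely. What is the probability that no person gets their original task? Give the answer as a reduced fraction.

Favorable outcomes: !4 = 9.
Total outcomes: 4! = 24.
Probability = 9/24 = 3/8.

3/8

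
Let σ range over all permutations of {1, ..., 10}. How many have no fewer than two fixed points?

Sum C(10,i)·!(10-i) for i = 2..10:
  i=2: C(10,2)·!8 = 45·14833 = 667485
  i=3: C(10,3)·!7 = 120·1854 = 222480
  i=4: C(10,4)·!6 = 210·265 = 55650
  i=5: C(10,5)·!5 = 252·44 = 11088
  i=6: C(10,6)·!4 = 210·9 = 1890
  i=7: C(10,7)·!3 = 120·2 = 240
  i=8: C(10,8)·!2 = 45·1 = 45
  i=9: C(10,9)·!1 = 10·0 = 0
  i=10: C(10,10)·!0 = 1·1 = 1
Total = 958879.

958879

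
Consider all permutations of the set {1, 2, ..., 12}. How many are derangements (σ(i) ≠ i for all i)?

176214841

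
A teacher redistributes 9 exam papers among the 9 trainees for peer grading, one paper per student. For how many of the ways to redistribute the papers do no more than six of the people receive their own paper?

Sum C(9,i)·!(9-i) for i = 0..6:
  i=0: C(9,0)·!9 = 1·133496 = 133496
  i=1: C(9,1)·!8 = 9·14833 = 133497
  i=2: C(9,2)·!7 = 36·1854 = 66744
  i=3: C(9,3)·!6 = 84·265 = 22260
  i=4: C(9,4)·!5 = 126·44 = 5544
  i=5: C(9,5)·!4 = 126·9 = 1134
  i=6: C(9,6)·!3 = 84·2 = 168
Total = 362843.

362843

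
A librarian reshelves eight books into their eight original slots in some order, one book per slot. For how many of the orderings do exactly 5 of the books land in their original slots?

112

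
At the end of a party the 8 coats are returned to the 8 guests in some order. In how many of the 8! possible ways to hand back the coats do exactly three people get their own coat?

2464

Pick the 3 fixed positions: C(8,3) = 56 ways.
The other 5 form a derangement: !5 = 44.
Total: 56 × 44 = 2464.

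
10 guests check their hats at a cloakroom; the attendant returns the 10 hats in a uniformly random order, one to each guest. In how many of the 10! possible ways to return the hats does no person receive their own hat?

Recurrence: !10 = 9·(!9 + !8).
!10 = 9·(133496 + 14833) = 9·148329 = 1334961

1334961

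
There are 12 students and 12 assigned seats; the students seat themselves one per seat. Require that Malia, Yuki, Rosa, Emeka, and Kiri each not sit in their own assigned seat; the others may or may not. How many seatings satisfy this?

Inclusion-exclusion on the 5 forbidden self-matches:
Σ_{j=0}^{5} (-1)^j C(5,j)(12-j)!
= C(5,0)·12! - C(5,1)·11! + C(5,2)·10! - C(5,3)·9! + C(5,4)·8! - C(5,5)·7!
= 479001600 - 199584000 + 36288000 - 3628800 + 201600 - 5040
= 312273360

312273360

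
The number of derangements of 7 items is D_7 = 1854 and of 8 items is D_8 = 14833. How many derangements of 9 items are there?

133496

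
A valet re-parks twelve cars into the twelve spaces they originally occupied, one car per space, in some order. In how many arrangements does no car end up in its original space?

176214841

The number of derangements of 12 is !12 = Σ_{k=0}^{12} (-1)^k·12!/k!
= 12! - 12!/1! + 12!/2! - 12!/3! + 12!/4! - 12!/5! + 12!/6! - 12!/7! + 12!/8! - 12!/9! + 12!/10! - 12!/11! + 12!/12!
= 479001600 - 479001600 + 239500800 - 79833600 + 19958400 - 3991680 + 665280 - 95040 + 11880 - 1320 + 132 - 12 + 1
= 176214841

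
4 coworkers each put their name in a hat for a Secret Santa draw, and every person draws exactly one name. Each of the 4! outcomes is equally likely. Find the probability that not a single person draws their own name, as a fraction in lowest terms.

Favorable outcomes: !4 = 9.
Total outcomes: 4! = 24.
Probability = 9/24 = 3/8.

3/8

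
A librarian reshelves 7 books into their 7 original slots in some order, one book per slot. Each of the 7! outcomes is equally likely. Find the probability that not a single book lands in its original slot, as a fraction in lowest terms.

103/280

Favorable outcomes: !7 = 1854.
Total outcomes: 7! = 5040.
Probability = 1854/5040 = 103/280.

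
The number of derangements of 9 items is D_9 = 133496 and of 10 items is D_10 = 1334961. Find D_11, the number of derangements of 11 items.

14684570

D_11 = (11-1)·(D_10 + D_9) = 10·(1334961 + 133496) = 10·1468457 = 14684570.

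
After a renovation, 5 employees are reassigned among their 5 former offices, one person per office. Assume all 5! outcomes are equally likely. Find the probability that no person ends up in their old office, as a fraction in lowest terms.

11/30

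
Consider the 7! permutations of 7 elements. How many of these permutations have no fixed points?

Use !n = (n-1)(!(n-1) + !(n-2)).
!7 = 6·(265 + 44) = 6·309 = 1854

1854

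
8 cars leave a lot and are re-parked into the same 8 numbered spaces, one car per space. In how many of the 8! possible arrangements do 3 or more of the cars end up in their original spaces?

# with exactly i fixed is C(8,i)·!(8-i); sum over i=3..8:
  i=3: C(8,3)·!5 = 56·44 = 2464
  i=4: C(8,4)·!4 = 70·9 = 630
  i=5: C(8,5)·!3 = 56·2 = 112
  i=6: C(8,6)·!2 = 28·1 = 28
  i=7: C(8,7)·!1 = 8·0 = 0
  i=8: C(8,8)·!0 = 1·1 = 1
Total = 3235.

3235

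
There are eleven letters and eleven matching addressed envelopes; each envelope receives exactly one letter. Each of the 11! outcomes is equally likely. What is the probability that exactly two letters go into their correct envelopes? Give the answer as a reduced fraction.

16687/90720

Favorable outcomes: C(11,2)·!9 = 55·133496 = 7342280.
Total outcomes: 11! = 39916800.
Probability = 7342280/39916800 = 16687/90720.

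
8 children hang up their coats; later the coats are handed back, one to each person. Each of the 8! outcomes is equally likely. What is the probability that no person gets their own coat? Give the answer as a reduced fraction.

2119/5760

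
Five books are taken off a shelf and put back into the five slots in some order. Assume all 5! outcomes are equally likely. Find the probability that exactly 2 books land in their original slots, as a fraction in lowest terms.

1/6

Favorable outcomes: C(5,2)·!3 = 10·2 = 20.
Total outcomes: 5! = 120.
Probability = 20/120 = 1/6.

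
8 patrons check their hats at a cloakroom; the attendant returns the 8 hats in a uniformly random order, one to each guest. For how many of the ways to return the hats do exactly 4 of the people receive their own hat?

Choose which 4 of the 8 are fixed: C(8,4) = 70.
The remaining 4 must be deranged: !4 = 9.
Total: 70 × 9 = 630.

630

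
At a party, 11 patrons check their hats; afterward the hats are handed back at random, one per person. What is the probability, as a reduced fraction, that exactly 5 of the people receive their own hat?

Favorable outcomes: C(11,5)·!6 = 462·265 = 122430.
Total outcomes: 11! = 39916800.
Probability = 122430/39916800 = 53/17280.

53/17280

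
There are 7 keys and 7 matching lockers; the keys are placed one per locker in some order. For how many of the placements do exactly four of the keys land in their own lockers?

70

Pick the 4 fixed positions: C(7,4) = 35 ways.
The remaining 3 must be deranged: !3 = 2.
Total: 35 × 2 = 70.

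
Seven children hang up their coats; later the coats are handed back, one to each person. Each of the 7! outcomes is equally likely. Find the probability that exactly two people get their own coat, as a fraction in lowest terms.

11/60

Favorable outcomes: C(7,2)·!5 = 21·44 = 924.
Total outcomes: 7! = 5040.
Probability = 924/5040 = 11/60.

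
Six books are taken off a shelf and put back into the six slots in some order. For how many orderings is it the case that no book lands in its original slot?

The subfactorial !6 = [6!/e] (nearest integer).
6! = 720, and 720/e ≈ 264.87, so !6 = 265.

265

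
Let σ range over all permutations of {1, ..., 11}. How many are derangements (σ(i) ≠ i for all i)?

14684570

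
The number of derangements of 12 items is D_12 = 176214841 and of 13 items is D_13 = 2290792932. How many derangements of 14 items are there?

32071101049

D_14 = (14-1)·(D_13 + D_12) = 13·(2290792932 + 176214841) = 13·2467007773 = 32071101049.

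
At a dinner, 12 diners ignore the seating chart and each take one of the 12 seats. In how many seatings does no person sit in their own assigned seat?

Use !n = (n-1)(!(n-1) + !(n-2)).
!12 = 11·(14684570 + 1334961) = 11·16019531 = 176214841

176214841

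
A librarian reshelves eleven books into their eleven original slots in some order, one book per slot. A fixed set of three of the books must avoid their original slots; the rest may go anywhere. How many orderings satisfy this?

Let A_j be the event that the j-th constrained one is fixed. By inclusion-exclusion over the 3 events:
Σ_{j=0}^{3} (-1)^j C(3,j)(11-j)!
= C(3,0)·11! - C(3,1)·10! + C(3,2)·9! - C(3,3)·8!
= 39916800 - 10886400 + 1088640 - 40320
= 30078720

30078720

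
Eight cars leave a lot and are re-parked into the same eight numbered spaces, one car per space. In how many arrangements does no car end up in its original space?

Use !n = n·!(n-1) + (-1)^n.
!8 = 8·1854 + 1 = 14833

14833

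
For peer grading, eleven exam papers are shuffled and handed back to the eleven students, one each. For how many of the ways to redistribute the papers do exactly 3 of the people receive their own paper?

2447445

Pick the 3 fixed positions: C(11,3) = 165 ways.
The other 8 form a derangement: !8 = 14833.
Total: 165 × 14833 = 2447445.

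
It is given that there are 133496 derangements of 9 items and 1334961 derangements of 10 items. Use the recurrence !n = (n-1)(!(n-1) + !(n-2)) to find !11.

14684570

!11 = (11-1)·(!10 + !9) = 10·(1334961 + 133496) = 10·1468457 = 14684570.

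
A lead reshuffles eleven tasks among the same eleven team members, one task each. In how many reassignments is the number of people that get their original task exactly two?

Choose which 2 of the 11 are fixed: C(11,2) = 55.
The other 9 form a derangement: !9 = 133496.
Total: 55 × 133496 = 7342280.

7342280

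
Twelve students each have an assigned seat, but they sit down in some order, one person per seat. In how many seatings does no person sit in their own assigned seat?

The subfactorial !12 = [12!/e] (nearest integer).
12! = 479001600, and 479001600/e ≈ 176214840.93, so !12 = 176214841.

176214841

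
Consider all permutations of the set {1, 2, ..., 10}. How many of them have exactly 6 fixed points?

1890

Pick the 6 fixed positions: C(10,6) = 210 ways.
The other 4 form a derangement: !4 = 9.
Total: 210 × 9 = 1890.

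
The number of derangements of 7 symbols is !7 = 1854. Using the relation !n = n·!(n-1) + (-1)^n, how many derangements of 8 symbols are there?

14833

!8 = 8·1854 + 1 = 14833.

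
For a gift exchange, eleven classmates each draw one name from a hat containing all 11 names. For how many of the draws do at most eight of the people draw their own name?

39916744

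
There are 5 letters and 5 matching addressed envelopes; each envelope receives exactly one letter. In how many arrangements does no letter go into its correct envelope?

44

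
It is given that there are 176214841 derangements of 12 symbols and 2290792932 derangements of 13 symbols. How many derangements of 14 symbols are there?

32071101049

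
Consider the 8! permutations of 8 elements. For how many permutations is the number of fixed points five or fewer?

# with exactly i fixed is C(8,i)·!(8-i); sum over i=0..5:
  i=0: C(8,0)·!8 = 1·14833 = 14833
  i=1: C(8,1)·!7 = 8·1854 = 14832
  i=2: C(8,2)·!6 = 28·265 = 7420
  i=3: C(8,3)·!5 = 56·44 = 2464
  i=4: C(8,4)·!4 = 70·9 = 630
  i=5: C(8,5)·!3 = 56·2 = 112
Total = 40291.

40291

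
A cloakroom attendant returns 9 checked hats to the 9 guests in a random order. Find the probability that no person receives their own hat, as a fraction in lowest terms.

Favorable outcomes: !9 = 133496.
Total outcomes: 9! = 362880.
Probability = 133496/362880 = 16687/45360.

16687/45360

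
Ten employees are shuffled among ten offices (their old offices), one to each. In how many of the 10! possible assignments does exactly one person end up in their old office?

1334960

Pick the single fixed position: C(10,1) = 10 ways.
The other 9 form a derangement: !9 = 133496.
Total: 10 × 133496 = 1334960.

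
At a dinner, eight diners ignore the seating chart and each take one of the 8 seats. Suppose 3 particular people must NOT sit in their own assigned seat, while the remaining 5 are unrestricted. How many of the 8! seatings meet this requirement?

27240

Inclusion-exclusion on the 3 forbidden self-matches:
Σ_{j=0}^{3} (-1)^j C(3,j)(8-j)!
= C(3,0)·8! - C(3,1)·7! + C(3,2)·6! - C(3,3)·5!
= 40320 - 15120 + 2160 - 120
= 27240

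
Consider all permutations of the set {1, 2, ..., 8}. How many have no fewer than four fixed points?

771

Sum C(8,i)·!(8-i) for i = 4..8:
  i=4: C(8,4)·!4 = 70·9 = 630
  i=5: C(8,5)·!3 = 56·2 = 112
  i=6: C(8,6)·!2 = 28·1 = 28
  i=7: C(8,7)·!1 = 8·0 = 0
  i=8: C(8,8)·!0 = 1·1 = 1
Total = 771.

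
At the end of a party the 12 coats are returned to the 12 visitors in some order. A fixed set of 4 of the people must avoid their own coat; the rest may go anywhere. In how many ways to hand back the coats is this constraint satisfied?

339696000

Let A_j be the event that the j-th constrained one is fixed. By inclusion-exclusion over the 4 events:
Σ_{j=0}^{4} (-1)^j C(4,j)(12-j)!
= C(4,0)·12! - C(4,1)·11! + C(4,2)·10! - C(4,3)·9! + C(4,4)·8!
= 479001600 - 159667200 + 21772800 - 1451520 + 40320
= 339696000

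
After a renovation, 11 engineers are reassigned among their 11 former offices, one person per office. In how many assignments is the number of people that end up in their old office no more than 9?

39916799

# with exactly i fixed is C(11,i)·!(11-i); sum over i=0..9:
  i=0: C(11,0)·!11 = 1·14684570 = 14684570
  i=1: C(11,1)·!10 = 11·1334961 = 14684571
  i=2: C(11,2)·!9 = 55·133496 = 7342280
  i=3: C(11,3)·!8 = 165·14833 = 2447445
  i=4: C(11,4)·!7 = 330·1854 = 611820
  i=5: C(11,5)·!6 = 462·265 = 122430
  i=6: C(11,6)·!5 = 462·44 = 20328
  i=7: C(11,7)·!4 = 330·9 = 2970
  i=8: C(11,8)·!3 = 165·2 = 330
  i=9: C(11,9)·!2 = 55·1 = 55
Total = 39916799.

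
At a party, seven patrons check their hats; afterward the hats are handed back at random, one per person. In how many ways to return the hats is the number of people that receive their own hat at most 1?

Sum C(7,i)·!(7-i) for i = 0..1:
  i=0: C(7,0)·!7 = 1·1854 = 1854
  i=1: C(7,1)·!6 = 7·265 = 1855
Total = 3709.

3709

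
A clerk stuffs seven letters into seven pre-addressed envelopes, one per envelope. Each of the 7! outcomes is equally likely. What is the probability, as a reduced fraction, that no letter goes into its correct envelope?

103/280

Favorable outcomes: !7 = 1854.
Total outcomes: 7! = 5040.
Probability = 1854/5040 = 103/280.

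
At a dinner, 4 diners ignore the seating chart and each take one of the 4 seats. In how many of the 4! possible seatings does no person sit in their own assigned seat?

9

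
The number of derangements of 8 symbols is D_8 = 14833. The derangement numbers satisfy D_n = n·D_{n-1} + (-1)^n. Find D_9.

133496

D_9 = 9·14833 - 1 = 133496.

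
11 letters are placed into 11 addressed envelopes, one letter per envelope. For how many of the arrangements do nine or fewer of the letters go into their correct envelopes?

# with exactly i fixed is C(11,i)·!(11-i); sum over i=0..9:
  i=0: C(11,0)·!11 = 1·14684570 = 14684570
  i=1: C(11,1)·!10 = 11·1334961 = 14684571
  i=2: C(11,2)·!9 = 55·133496 = 7342280
  i=3: C(11,3)·!8 = 165·14833 = 2447445
  i=4: C(11,4)·!7 = 330·1854 = 611820
  i=5: C(11,5)·!6 = 462·265 = 122430
  i=6: C(11,6)·!5 = 462·44 = 20328
  i=7: C(11,7)·!4 = 330·9 = 2970
  i=8: C(11,8)·!3 = 165·2 = 330
  i=9: C(11,9)·!2 = 55·1 = 55
Total = 39916799.

39916799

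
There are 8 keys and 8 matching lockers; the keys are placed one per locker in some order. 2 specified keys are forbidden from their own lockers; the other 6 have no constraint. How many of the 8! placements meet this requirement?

30960

Let A_j be the event that the j-th constrained one is fixed. By inclusion-exclusion over the 2 events:
Σ_{j=0}^{2} (-1)^j C(2,j)(8-j)!
= C(2,0)·8! - C(2,1)·7! + C(2,2)·6!
= 40320 - 10080 + 720
= 30960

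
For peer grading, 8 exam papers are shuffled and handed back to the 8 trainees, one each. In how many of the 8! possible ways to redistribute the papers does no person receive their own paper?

14833

!8 = 8! · Σ_{k=0}^{8} (-1)^k/k!
= 8! - 8!/1! + 8!/2! - 8!/3! + 8!/4! - 8!/5! + 8!/6! - 8!/7! + 8!/8!
= 40320 - 40320 + 20160 - 6720 + 1680 - 336 + 56 - 8 + 1
= 14833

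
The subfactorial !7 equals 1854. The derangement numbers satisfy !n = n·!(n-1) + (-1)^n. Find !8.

14833

!8 = 8·1854 + 1 = 14833.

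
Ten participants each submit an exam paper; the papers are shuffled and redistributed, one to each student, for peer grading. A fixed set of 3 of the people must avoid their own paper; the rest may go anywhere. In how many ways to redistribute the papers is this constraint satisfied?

2656080

Let A_j be the event that the j-th constrained one is fixed. By inclusion-exclusion over the 3 events:
Σ_{j=0}^{3} (-1)^j C(3,j)(10-j)!
= C(3,0)·10! - C(3,1)·9! + C(3,2)·8! - C(3,3)·7!
= 3628800 - 1088640 + 120960 - 5040
= 2656080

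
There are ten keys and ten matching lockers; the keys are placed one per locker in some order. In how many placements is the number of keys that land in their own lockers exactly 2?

667485

Choose which 2 of the 10 are fixed: C(10,2) = 45.
The other 8 form a derangement: !8 = 14833.
Total: 45 × 14833 = 667485.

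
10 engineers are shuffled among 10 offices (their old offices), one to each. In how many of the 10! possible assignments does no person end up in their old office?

1334961

The subfactorial !10 = [10!/e] (nearest integer).
10! = 3628800, and 3628800/e ≈ 1334960.92, so !10 = 1334961.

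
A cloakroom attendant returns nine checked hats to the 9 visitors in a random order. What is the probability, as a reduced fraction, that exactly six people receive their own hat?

Favorable outcomes: C(9,6)·!3 = 84·2 = 168.
Total outcomes: 9! = 362880.
Probability = 168/362880 = 1/2160.

1/2160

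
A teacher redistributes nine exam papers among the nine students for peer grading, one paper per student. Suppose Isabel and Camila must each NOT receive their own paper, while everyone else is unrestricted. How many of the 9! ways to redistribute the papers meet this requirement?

287280

Let A_j be the event that the j-th constrained one is fixed. By inclusion-exclusion over the 2 events:
Σ_{j=0}^{2} (-1)^j C(2,j)(9-j)!
= C(2,0)·9! - C(2,1)·8! + C(2,2)·7!
= 362880 - 80640 + 5040
= 287280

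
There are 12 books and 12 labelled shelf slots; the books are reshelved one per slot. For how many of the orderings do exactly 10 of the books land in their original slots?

66

Choose which 10 of the 12 are fixed: C(12,10) = 66.
The remaining 2 must be deranged: !2 = 1.
Total: 66 × 1 = 66.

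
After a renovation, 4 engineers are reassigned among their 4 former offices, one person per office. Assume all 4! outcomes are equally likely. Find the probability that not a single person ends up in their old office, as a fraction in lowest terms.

3/8

Favorable outcomes: !4 = 9.
Total outcomes: 4! = 24.
Probability = 9/24 = 3/8.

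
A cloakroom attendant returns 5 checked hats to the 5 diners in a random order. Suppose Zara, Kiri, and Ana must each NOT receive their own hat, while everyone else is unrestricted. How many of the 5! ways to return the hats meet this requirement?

Inclusion-exclusion on the 3 forbidden self-matches:
Σ_{j=0}^{3} (-1)^j C(3,j)(5-j)!
= C(3,0)·5! - C(3,1)·4! + C(3,2)·3! - C(3,3)·2!
= 120 - 72 + 18 - 2
= 64

64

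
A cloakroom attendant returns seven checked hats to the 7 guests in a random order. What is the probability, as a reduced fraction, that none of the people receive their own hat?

103/280

Favorable outcomes: !7 = 1854.
Total outcomes: 7! = 5040.
Probability = 1854/5040 = 103/280.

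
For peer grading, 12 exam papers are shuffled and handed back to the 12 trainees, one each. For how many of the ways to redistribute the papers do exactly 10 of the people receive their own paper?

66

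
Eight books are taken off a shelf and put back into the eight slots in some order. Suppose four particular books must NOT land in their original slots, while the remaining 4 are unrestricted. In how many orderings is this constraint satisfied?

24024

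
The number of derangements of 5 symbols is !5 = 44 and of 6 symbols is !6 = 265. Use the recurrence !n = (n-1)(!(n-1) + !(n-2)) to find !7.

!7 = (7-1)·(!6 + !5) = 6·(265 + 44) = 6·309 = 1854.

1854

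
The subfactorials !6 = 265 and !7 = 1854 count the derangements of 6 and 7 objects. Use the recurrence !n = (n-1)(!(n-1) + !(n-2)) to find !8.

14833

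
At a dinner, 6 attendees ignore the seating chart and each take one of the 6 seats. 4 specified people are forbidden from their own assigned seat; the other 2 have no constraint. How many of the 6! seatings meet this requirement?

Let A_j be the event that the j-th constrained one is fixed. By inclusion-exclusion over the 4 events:
Σ_{j=0}^{4} (-1)^j C(4,j)(6-j)!
= C(4,0)·6! - C(4,1)·5! + C(4,2)·4! - C(4,3)·3! + C(4,4)·2!
= 720 - 480 + 144 - 24 + 2
= 362

362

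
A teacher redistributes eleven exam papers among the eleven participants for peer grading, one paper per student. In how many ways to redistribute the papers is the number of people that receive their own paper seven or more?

3356

# with exactly i fixed is C(11,i)·!(11-i); sum over i=7..11:
  i=7: C(11,7)·!4 = 330·9 = 2970
  i=8: C(11,8)·!3 = 165·2 = 330
  i=9: C(11,9)·!2 = 55·1 = 55
  i=10: C(11,10)·!1 = 11·0 = 0
  i=11: C(11,11)·!0 = 1·1 = 1
Total = 3356.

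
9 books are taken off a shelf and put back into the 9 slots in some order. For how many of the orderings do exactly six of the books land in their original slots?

168

Choose which 6 of the 9 are fixed: C(9,6) = 84.
The remaining 3 must be deranged: !3 = 2.
Total: 84 × 2 = 168.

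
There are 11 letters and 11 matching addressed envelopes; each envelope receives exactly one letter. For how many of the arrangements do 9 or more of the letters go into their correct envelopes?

56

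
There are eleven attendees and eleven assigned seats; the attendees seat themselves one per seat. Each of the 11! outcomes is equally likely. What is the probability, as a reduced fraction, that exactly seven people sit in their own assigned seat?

Favorable outcomes: C(11,7)·!4 = 330·9 = 2970.
Total outcomes: 11! = 39916800.
Probability = 2970/39916800 = 1/13440.

1/13440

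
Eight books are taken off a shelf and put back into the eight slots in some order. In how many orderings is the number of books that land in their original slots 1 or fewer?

Sum C(8,i)·!(8-i) for i = 0..1:
  i=0: C(8,0)·!8 = 1·14833 = 14833
  i=1: C(8,1)·!7 = 8·1854 = 14832
Total = 29665.

29665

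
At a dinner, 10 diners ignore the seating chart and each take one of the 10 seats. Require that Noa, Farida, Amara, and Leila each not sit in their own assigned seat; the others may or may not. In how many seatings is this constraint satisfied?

2399760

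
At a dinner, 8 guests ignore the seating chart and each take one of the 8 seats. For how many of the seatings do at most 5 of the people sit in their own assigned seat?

Sum C(8,i)·!(8-i) for i = 0..5:
  i=0: C(8,0)·!8 = 1·14833 = 14833
  i=1: C(8,1)·!7 = 8·1854 = 14832
  i=2: C(8,2)·!6 = 28·265 = 7420
  i=3: C(8,3)·!5 = 56·44 = 2464
  i=4: C(8,4)·!4 = 70·9 = 630
  i=5: C(8,5)·!3 = 56·2 = 112
Total = 40291.

40291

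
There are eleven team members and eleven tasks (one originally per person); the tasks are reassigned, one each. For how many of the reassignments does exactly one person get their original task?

14684571

Pick the single fixed position: C(11,1) = 11 ways.
The other 10 form a derangement: !10 = 1334961.
Total: 11 × 1334961 = 14684571.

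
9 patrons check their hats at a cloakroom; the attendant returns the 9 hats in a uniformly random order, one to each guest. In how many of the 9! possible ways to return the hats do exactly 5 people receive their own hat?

1134

Pick the 5 fixed positions: C(9,5) = 126 ways.
The remaining 4 must be deranged: !4 = 9.
Total: 126 × 9 = 1134.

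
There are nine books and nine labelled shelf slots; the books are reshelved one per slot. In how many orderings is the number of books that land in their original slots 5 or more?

Sum C(9,i)·!(9-i) for i = 5..9:
  i=5: C(9,5)·!4 = 126·9 = 1134
  i=6: C(9,6)·!3 = 84·2 = 168
  i=7: C(9,7)·!2 = 36·1 = 36
  i=8: C(9,8)·!1 = 9·0 = 0
  i=9: C(9,9)·!0 = 1·1 = 1
Total = 1339.

1339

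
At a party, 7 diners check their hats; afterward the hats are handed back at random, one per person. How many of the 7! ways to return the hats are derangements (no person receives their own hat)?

By inclusion-exclusion, !7 = Σ (-1)^k · 7!/k! for k=0..7
= 7! - 7!/1! + 7!/2! - 7!/3! + 7!/4! - 7!/5! + 7!/6! - 7!/7!
= 5040 - 5040 + 2520 - 840 + 210 - 42 + 7 - 1
= 1854

1854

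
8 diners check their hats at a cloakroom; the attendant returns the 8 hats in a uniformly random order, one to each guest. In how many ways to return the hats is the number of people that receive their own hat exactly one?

Pick the single fixed position: C(8,1) = 8 ways.
The other 7 form a derangement: !7 = 1854.
Total: 8 × 1854 = 14832.

14832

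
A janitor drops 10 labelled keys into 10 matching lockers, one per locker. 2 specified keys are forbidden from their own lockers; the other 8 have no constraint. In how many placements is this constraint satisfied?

2943360

Inclusion-exclusion on the 2 forbidden self-matches:
Σ_{j=0}^{2} (-1)^j C(2,j)(10-j)!
= C(2,0)·10! - C(2,1)·9! + C(2,2)·8!
= 3628800 - 725760 + 40320
= 2943360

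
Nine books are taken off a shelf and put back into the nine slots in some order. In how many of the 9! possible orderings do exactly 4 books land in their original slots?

5544

Pick the 4 fixed positions: C(9,4) = 126 ways.
The other 5 form a derangement: !5 = 44.
Total: 126 × 44 = 5544.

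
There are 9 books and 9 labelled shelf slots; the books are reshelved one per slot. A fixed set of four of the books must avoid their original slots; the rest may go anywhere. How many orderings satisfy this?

Inclusion-exclusion on the 4 forbidden self-matches:
Σ_{j=0}^{4} (-1)^j C(4,j)(9-j)!
= C(4,0)·9! - C(4,1)·8! + C(4,2)·7! - C(4,3)·6! + C(4,4)·5!
= 362880 - 161280 + 30240 - 2880 + 120
= 229080

229080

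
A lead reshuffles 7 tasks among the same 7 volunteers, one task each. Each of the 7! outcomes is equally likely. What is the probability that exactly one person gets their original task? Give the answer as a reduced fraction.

53/144

Favorable outcomes: C(7,1)·!6 = 7·265 = 1855.
Total outcomes: 7! = 5040.
Probability = 1855/5040 = 53/144.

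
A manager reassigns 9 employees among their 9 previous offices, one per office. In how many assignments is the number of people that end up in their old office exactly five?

1134

Choose which 5 of the 9 are fixed: C(9,5) = 126.
The other 4 form a derangement: !4 = 9.
Total: 126 × 9 = 1134.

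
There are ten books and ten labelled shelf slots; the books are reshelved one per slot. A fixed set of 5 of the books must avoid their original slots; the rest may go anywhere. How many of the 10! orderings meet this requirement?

2170680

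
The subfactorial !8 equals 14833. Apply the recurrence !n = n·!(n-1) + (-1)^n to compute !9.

!9 = 9·14833 - 1 = 133496.

133496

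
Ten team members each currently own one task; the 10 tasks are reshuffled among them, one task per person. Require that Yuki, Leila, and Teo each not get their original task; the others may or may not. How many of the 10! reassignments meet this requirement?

2656080

Inclusion-exclusion on the 3 forbidden self-matches:
Σ_{j=0}^{3} (-1)^j C(3,j)(10-j)!
= C(3,0)·10! - C(3,1)·9! + C(3,2)·8! - C(3,3)·7!
= 3628800 - 1088640 + 120960 - 5040
= 2656080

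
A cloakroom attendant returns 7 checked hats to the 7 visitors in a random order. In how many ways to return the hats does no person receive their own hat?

1854

!7 is the nearest integer to 7!/e.
7! = 5040, and 5040/e ≈ 1854.11, so !7 = 1854.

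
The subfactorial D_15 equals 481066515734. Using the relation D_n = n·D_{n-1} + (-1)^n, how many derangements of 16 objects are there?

D_16 = 16·481066515734 + 1 = 7697064251745.

7697064251745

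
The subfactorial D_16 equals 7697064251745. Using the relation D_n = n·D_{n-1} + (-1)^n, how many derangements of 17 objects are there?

D_17 = 17·7697064251745 - 1 = 130850092279664.

130850092279664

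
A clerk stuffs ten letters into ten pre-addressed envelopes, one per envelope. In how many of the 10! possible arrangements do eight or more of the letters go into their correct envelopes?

Sum C(10,i)·!(10-i) for i = 8..10:
  i=8: C(10,8)·!2 = 45·1 = 45
  i=9: C(10,9)·!1 = 10·0 = 0
  i=10: C(10,10)·!0 = 1·1 = 1
Total = 46.

46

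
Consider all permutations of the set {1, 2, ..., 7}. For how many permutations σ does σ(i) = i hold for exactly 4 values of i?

70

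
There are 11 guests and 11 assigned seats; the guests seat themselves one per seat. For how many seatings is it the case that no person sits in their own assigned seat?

14684570

!11 is the nearest integer to 11!/e.
11! = 39916800, and 39916800/e ≈ 14684570.08, so !11 = 14684570.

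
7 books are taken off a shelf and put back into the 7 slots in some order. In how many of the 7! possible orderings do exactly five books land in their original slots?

21

Choose which 5 of the 7 are fixed: C(7,5) = 21.
The other 2 form a derangement: !2 = 1.
Total: 21 × 1 = 21.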